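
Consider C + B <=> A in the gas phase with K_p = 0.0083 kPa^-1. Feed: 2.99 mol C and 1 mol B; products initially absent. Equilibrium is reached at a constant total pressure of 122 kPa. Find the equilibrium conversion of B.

X = 0.422

Basis: 1 mol B initially; let X = conversion of B. Extent ξ = X.
At extent ξ: n_C = 2.99 − X; n_B = 1 − X; n_A = X.
Summing: n_T = 3.99 − X.
y_i = n_i/n_T, p_i = y_i·P. K_p = p_A / (p_C p_B).
Substituting and setting equal to 0.0083 kPa^-1 gives a polynomial in X; the root in (0,1) is X = 0.422.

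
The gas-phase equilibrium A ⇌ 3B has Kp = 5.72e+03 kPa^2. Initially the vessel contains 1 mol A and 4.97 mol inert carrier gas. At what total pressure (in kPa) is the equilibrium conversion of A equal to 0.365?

Basis: 1 mol A initially; let X = conversion of A. Extent ξ = X.
Moles: n_A = 1 − X; n_B = 3X; n_I = 4.97 (inert).
n_T = Σnᵢ = 5.97 + 2X.
Kp = p_B^3 / (p_A) with p_i = (n_i/n_T)·P.
At X = 0.365: the mole-fraction product g(X) = Π y_i^ν_i = 0.04606. Since Kp = g(X)·P^{2}, P = (Kp/g)^(1/2) = (5.72e+03/0.04606)^(1/2) = 352 kPa.

P = 352 kPa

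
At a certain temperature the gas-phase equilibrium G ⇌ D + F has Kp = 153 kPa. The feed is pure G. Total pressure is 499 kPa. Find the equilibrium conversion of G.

X = 0.484

Let X = conversion of G (basis 1 mol G); extent of reaction ξ = X.
Moles: n_G = 1 − X; n_D = X; n_F = X.
Total moles n_T = 1 + X.
Mole fractions y_i = n_i/n_T; Kp = p_D p_F / (p_G) with p_i = y_i·P.
Setting this equal to 153 kPa and taking the physical root (0 < X < 1) gives X = 0.484.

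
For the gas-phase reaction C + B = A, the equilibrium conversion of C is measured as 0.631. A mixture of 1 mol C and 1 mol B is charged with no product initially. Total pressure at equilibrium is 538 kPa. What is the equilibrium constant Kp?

Kp = 0.0118 kPa^-1

Basis: 1 mol C initially; let X = conversion of C. Extent ξ = X.
Mole table: n_C = 1 − X; n_B = 1 − X; n_A = X.
n_T = Σnᵢ = 2 − X.
At X = 0.631: n_C = 0.369, n_B = 0.369, n_A = 0.631, n_T = 1.37.
p_i = (n_i/n_T)·P. Kp = p_A / (p_C p_B) = 0.0118 kPa^-1.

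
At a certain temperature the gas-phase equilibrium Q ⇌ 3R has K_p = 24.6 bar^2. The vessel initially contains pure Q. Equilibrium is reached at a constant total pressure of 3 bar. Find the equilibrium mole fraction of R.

y_R = 0.807

Let X = conversion of Q (basis 1 mol Q); extent of reaction ξ = X.
Moles: n_Q = 1 − X; n_R = 3X.
n_T = Σnᵢ = 1 + 2X.
Mole fractions y_i = n_i/n_T; K_p = p_R^3 / (p_Q) with p_i = y_i·P.
Equating to 24.6 bar^2 and solving on 0 < X < 1: X = 0.583.
Then n_R = 1.75, n_T = 2.17, so y_R = 0.807.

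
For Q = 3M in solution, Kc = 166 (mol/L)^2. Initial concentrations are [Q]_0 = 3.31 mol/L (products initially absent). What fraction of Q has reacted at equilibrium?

Let X = conversion of Q; extent ξ = 3.31·X mol/L.
Concentrations: [Q] = 3.31 − 3.31X; [M] = 9.93X.
Kc = [M]^3 / ([Q]).
Solving Kc = 166 for X ∈ (0,1): X = 0.605.

X = 0.605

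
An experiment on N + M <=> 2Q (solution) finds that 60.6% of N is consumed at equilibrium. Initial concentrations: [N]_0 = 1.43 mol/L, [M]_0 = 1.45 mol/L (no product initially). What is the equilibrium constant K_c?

K_c = 9.14

Let X = conversion of N.
Concentrations: [N] = 1.43 − 1.43X; [M] = 1.45 − 1.43X; [Q] = 2.86X.
At X = 0.606: [N] = 0.563, [M] = 0.583, [Q] = 1.73.
K_c = [Q]^2 / ([N] [M]) = 9.14.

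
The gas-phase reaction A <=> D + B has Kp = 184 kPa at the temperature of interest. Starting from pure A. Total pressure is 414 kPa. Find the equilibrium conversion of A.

Take 1 mol A as basis and let X be its fractional conversion, so ξ = X.
Species balance: n_A = 1 − X; n_D = X; n_B = X.
n_T = Σnᵢ = 1 + X.
Mole fractions y_i = n_i/n_T; Kp = p_D p_B / (p_A) with p_i = y_i·P.
Substituting and setting equal to 184 kPa gives a polynomial in X; the root in (0,1) is X = 0.555.

X = 0.555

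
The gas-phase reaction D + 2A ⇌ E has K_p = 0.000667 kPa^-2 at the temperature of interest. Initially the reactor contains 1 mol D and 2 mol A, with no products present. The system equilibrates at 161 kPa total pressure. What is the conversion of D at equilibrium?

X = 0.705

Take 1 mol D as basis and let X be its fractional conversion, so ξ = X.
Species balance: n_D = 1 − X; n_A = 2 − 2X; n_E = X.
Summing: n_T = 3 − 2X.
y_i = n_i/n_T, p_i = y_i·P. K_p = p_E / (p_D p_A^2).
Equating to 0.000667 kPa^-2 and solving on 0 < X < 1: X = 0.705.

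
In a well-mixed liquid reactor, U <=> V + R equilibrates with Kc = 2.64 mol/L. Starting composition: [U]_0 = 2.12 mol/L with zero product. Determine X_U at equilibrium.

X = 0.655

Let X = conversion of U; extent ξ = 2.12·X mol/L.
Concentrations: [U] = 2.12 − 2.12X; [V] = 2.12X; [R] = 2.12X.
Kc = [V] [R] / ([U]).
Setting equal to 2.64 and solving for X on (0,1) gives X = 0.655.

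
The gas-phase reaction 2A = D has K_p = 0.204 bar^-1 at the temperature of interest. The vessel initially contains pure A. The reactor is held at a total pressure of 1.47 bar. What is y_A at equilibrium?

y_A = 0.805

Basis: 1 mol A initially; let X = conversion of A. Extent ξ = 0.5X.
Species balance: n_A = 1 − X; n_D = 0.5X.
n_T = Σnᵢ = 1 − 0.5X.
y_i = n_i/n_T, p_i = y_i·P. K_p = p_D / (p_A^2).
Equating to 0.204 bar^-1 and solving on 0 < X < 1: X = 0.326.
Then n_A = 0.674, n_T = 0.837, so y_A = 0.805.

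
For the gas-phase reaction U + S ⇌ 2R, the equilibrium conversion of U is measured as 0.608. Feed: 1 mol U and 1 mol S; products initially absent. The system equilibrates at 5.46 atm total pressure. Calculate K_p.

Basis: 1 mol U initially; let X = conversion of U. Extent ξ = X.
Moles: n_U = 1 − X; n_S = 1 − X; n_R = 2X.
n_T stays at 2 (no change in mole number).
At X = 0.608: n_U = 0.392, n_S = 0.392, n_R = 1.22, n_T = 2.
p_i = (n_i/n_T)·P. K_p = p_R^2 / (p_U p_S) = 9.62.

K_p = 9.62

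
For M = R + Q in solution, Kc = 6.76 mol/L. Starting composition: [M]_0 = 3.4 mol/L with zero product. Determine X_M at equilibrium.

Let X = conversion of M; extent ξ = 3.4·X mol/L.
Concentrations: [M] = 3.4 − 3.4X; [R] = 3.4X; [Q] = 3.4X.
Kc = [R] [Q] / ([M]).
Equating to 6.76 mol/L: the physical root is X = 0.731.

X = 0.731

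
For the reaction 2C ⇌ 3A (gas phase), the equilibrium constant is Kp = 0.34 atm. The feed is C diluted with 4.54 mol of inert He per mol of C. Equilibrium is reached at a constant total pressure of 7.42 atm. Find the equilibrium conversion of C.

Take 1 mol C as basis and let X be its fractional conversion, so ξ = 0.5X.
Moles: n_C = 1 − X; n_A = 1.5X; n_I = 4.54 (inert).
Summing: n_T = 5.54 + 0.5X.
With p_i = (n_i/n_T)P, Kp = p_A^3 / (p_C^2).
Substituting and setting equal to 0.34 atm gives a polynomial in X; the root in (0,1) is X = 0.327.

X = 0.327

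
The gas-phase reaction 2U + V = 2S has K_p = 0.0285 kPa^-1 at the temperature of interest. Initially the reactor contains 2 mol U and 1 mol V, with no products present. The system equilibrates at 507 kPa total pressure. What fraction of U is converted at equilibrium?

Take 2 mol U as basis and let X be its fractional conversion, so ξ = X.
Moles: n_U = 2 − 2X; n_V = 1 − X; n_S = 2X.
Total moles n_T = 3 − X.
With p_i = (n_i/n_T)P, K_p = p_S^2 / (p_U^2 p_V).
Substituting and setting equal to 0.0285 kPa^-1 gives a polynomial in X; the root in (0,1) is X = 0.606.

X = 0.606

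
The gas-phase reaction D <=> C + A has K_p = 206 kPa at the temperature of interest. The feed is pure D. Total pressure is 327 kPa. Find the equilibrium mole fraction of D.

Let X = conversion of D (basis 1 mol D); extent of reaction ξ = X.
Mole table: n_D = 1 − X; n_C = X; n_A = X.
n_T = Σnᵢ = 1 + X.
With p_i = (n_i/n_T)P, K_p = p_C p_A / (p_D).
This yields a degree-2 equation in X; solving on (0,1), X = 0.622.
Then n_D = 0.378, n_T = 1.62, so y_D = 0.233.

y_D = 0.233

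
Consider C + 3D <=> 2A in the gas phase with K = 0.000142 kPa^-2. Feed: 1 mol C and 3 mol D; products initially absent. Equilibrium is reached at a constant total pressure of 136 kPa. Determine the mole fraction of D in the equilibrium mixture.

Take 1 mol C as basis and let X be its fractional conversion, so ξ = X.
Species balance: n_C = 1 − X; n_D = 3 − 3X; n_A = 2X.
Summing: n_T = 4 − 2X.
Mole fractions y_i = n_i/n_T; K = p_A^2 / (p_C p_D^3) with p_i = y_i·P.
Substituting and setting equal to 0.000142 kPa^-2 gives a polynomial in X; the root in (0,1) is X = 0.433.
Then n_D = 1.7, n_T = 3.13, so y_D = 0.543.

y_D = 0.543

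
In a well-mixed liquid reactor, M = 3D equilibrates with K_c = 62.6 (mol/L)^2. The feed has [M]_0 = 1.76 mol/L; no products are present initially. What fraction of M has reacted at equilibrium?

Let X = conversion of M; extent ξ = 1.76·X mol/L.
Concentrations: [M] = 1.76 − 1.76X; [D] = 5.28X.
K_c = [D]^3 / ([M]).
This equals 62.6 at X = 0.644 (the root in 0 < X < 1).

X = 0.644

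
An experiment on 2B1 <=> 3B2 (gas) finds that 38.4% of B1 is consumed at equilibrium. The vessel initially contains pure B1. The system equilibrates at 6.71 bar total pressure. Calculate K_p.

K_p = 2.83 bar

Let X = conversion of B1 (basis 1 mol B1); extent of reaction ξ = 0.5X.
At extent ξ: n_B1 = 1 − X; n_B2 = 1.5X.
n_T = Σnᵢ = 1 + 0.5X.
At X = 0.384: n_B1 = 0.616, n_B2 = 0.576, n_T = 1.19.
p_i = (n_i/n_T)·P. K_p = p_B2^3 / (p_B1^2) = 2.83 bar.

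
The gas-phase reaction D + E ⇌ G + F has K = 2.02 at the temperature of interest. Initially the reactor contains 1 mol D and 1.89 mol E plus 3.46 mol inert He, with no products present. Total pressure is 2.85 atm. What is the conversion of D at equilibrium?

X = 0.753

Let X = conversion of D (basis 1 mol D); extent of reaction ξ = X.
Species balance: n_D = 1 − X; n_E = 1.89 − X; n_G = X; n_F = X; n_I = 3.46 (inert).
Since Δν = 0, n_T = 6.35 throughout.
With p_i = (n_i/n_T)P, K = p_G p_F / (p_D p_E).
This yields a degree-2 equation in X; solving on (0,1), X = 0.753.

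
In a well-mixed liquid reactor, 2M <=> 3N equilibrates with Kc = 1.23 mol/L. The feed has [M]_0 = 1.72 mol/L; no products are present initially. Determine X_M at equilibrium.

Let X = conversion of M; extent ξ = 1.72X/2 mol/L.
Concentrations: [M] = 1.72 − 1.72X; [N] = 2.58X.
Kc = [N]^3 / ([M]^2).
Solving Kc = 1.23 for X ∈ (0,1): X = 0.416.

X = 0.416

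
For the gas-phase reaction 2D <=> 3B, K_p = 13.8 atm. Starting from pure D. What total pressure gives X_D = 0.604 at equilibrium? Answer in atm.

Let X = conversion of D (basis 1 mol D); extent of reaction ξ = 0.5X.
At extent ξ: n_D = 1 − X; n_B = 1.5X.
Summing: n_T = 1 + 0.5X.
K_p = p_B^3 / (p_D^2) with p_i = (n_i/n_T)·P.
At X = 0.604: the mole-fraction product g(X) = Π y_i^ν_i = 3.642. Since K_p = g(X)·P^{1}, P = (K_p/g)^(1/1) = (13.8/3.642)^(1/1) = 3.79 atm.

P = 3.79 atm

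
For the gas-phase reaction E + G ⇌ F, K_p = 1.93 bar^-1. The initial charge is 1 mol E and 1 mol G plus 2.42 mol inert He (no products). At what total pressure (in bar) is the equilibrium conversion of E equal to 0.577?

P = 6.42 bar

Let X = conversion of E (basis 1 mol E); extent of reaction ξ = X.
Moles: n_E = 1 − X; n_G = 1 − X; n_F = X; n_I = 2.42 (inert).
Summing: n_T = 4.42 − X.
K_p = p_F / (p_E p_G) with p_i = (n_i/n_T)·P.
At X = 0.577: the mole-fraction product g(X) = Π y_i^ν_i = 12.39. Since K_p = g(X)·P^{-1}, P = (g/K_p)^(1/1) = (12.39/1.93)^(1/1) = 6.42 bar.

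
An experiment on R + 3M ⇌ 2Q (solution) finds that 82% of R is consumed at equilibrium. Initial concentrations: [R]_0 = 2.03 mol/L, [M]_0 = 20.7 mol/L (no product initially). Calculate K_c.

K_c = 0.00783 (mol/L)^-2

Let X = conversion of R.
Concentrations: [R] = 2.03 − 2.03X; [M] = 20.7 − 6.09X; [Q] = 4.06X.
At X = 0.82: [R] = 0.365, [M] = 15.7, [Q] = 3.33.
K_c = [Q]^2 / ([R] [M]^3) = 0.00783 (mol/L)^-2.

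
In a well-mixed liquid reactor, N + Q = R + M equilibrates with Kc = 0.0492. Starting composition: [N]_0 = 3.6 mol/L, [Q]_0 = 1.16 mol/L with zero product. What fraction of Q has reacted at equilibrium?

Let X = conversion of Q; extent ξ = 1.16·X mol/L.
Concentrations: [N] = 3.6 − 1.16X; [Q] = 1.16 − 1.16X; [R] = 1.16X; [M] = 1.16X.
Kc = [R] [M] / ([N] [Q]).
Solving Kc = 0.0492 for X ∈ (0,1): X = 0.308.

X = 0.308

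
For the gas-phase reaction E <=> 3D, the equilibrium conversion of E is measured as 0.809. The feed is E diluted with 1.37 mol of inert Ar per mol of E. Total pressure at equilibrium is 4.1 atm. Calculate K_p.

K_p = 79.1 atm^2

Take 1 mol E as basis and let X be its fractional conversion, so ξ = X.
Species balance: n_E = 1 − X; n_D = 3X; n_I = 1.37 (inert).
n_T = Σnᵢ = 2.37 + 2X.
At X = 0.809: n_E = 0.191, n_D = 2.43, n_T = 3.99.
p_i = (n_i/n_T)·P. K_p = p_D^3 / (p_E) = 79.1 atm^2.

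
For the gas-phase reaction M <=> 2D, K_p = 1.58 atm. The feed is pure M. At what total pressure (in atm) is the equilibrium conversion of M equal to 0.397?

Basis: 1 mol M initially; let X = conversion of M. Extent ξ = X.
Species balance: n_M = 1 − X; n_D = 2X.
Summing: n_T = 1 + X.
K_p = p_D^2 / (p_M) with p_i = (n_i/n_T)·P.
At X = 0.397: the mole-fraction product g(X) = Π y_i^ν_i = 0.7484. Since K_p = g(X)·P^{1}, P = (K_p/g)^(1/1) = (1.58/0.7484)^(1/1) = 2.11 atm.

P = 2.11 atm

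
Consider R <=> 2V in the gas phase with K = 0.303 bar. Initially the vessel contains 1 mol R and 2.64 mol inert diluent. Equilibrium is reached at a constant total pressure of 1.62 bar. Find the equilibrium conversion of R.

Basis: 1 mol R initially; let X = conversion of R. Extent ξ = X.
Mole table: n_R = 1 − X; n_V = 2X; n_I = 2.64 (inert).
Total moles n_T = 3.64 + X.
Mole fractions y_i = n_i/n_T; K = p_V^2 / (p_R) with p_i = y_i·P.
Equating to 0.303 bar and solving on 0 < X < 1: X = 0.349.

X = 0.349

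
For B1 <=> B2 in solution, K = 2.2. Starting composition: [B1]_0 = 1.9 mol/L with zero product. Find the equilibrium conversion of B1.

X = 0.687

Let X = conversion of B1; extent ξ = 1.9·X mol/L.
Concentrations: [B1] = 1.9 − 1.9X; [B2] = 1.9X.
K = [B2] / ([B1]).
Solving K = 2.2 for X ∈ (0,1): X = 0.687.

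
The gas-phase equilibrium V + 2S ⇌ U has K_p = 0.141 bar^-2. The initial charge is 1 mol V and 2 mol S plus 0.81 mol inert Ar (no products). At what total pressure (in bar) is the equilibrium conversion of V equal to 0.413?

P = 5.68 bar

Basis: 1 mol V initially; let X = conversion of V. Extent ξ = X.
Species balance: n_V = 1 − X; n_S = 2 − 2X; n_U = X; n_I = 0.81 (inert).
Total moles n_T = 3.81 − 2X.
K_p = p_U / (p_V p_S^2) with p_i = (n_i/n_T)·P.
At X = 0.413: the mole-fraction product g(X) = Π y_i^ν_i = 4.545. Since K_p = g(X)·P^{-2}, P = (g/K_p)^(1/2) = (4.545/0.141)^(1/2) = 5.68 bar.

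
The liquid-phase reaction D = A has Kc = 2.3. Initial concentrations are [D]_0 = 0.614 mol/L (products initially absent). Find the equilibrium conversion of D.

X = 0.697

Let X = conversion of D; extent ξ = 0.614·X mol/L.
Concentrations: [D] = 0.614 − 0.614X; [A] = 0.614X.
Kc = [A] / ([D]).
Setting equal to 2.3 and solving for X on (0,1) gives X = 0.697.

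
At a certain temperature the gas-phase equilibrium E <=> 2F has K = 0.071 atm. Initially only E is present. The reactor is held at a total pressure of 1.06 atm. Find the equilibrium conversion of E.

Basis: 1 mol E initially; let X = conversion of E. Extent ξ = X.
Mole table: n_E = 1 − X; n_F = 2X.
Total moles n_T = 1 + X.
Mole fractions y_i = n_i/n_T; K = p_F^2 / (p_E) with p_i = y_i·P.
This yields a degree-2 equation in X; solving on (0,1), X = 0.128.

X = 0.128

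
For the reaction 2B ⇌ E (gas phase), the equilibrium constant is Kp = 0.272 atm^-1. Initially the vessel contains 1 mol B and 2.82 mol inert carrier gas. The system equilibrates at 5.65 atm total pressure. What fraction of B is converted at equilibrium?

Take 1 mol B as basis and let X be its fractional conversion, so ξ = 0.5X.
At extent ξ: n_B = 1 − X; n_E = 0.5X; n_I = 2.82 (inert).
Total moles n_T = 3.82 − 0.5X.
y_i = n_i/n_T, p_i = y_i·P. Kp = p_E / (p_B^2).
Setting this equal to 0.272 atm^-1 and taking the physical root (0 < X < 1) gives X = 0.353.

X = 0.353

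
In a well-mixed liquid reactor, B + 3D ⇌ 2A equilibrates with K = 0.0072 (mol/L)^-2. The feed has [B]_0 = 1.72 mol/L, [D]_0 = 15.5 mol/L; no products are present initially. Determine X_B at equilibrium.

X = 0.710

Let X = conversion of B; extent ξ = 1.72·X mol/L.
Concentrations: [B] = 1.72 − 1.72X; [D] = 15.5 − 5.16X; [A] = 3.44X.
K = [A]^2 / ([B] [D]^3).
Equating to 0.0072 (mol/L)^-2: the physical root is X = 0.710.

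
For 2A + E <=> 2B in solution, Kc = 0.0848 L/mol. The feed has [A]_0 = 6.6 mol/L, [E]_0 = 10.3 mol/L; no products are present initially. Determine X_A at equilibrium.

X = 0.463

Let X = conversion of A; extent ξ = 6.6X/2 mol/L.
Concentrations: [A] = 6.6 − 6.6X; [E] = 10.3 − 3.3X; [B] = 6.6X.
Kc = [B]^2 / ([A]^2 [E]).
Equating to 0.0848 L/mol: the physical root is X = 0.463.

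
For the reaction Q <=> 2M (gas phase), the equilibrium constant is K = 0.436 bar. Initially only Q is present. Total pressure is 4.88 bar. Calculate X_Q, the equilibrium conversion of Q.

Let X = conversion of Q (basis 1 mol Q); extent of reaction ξ = X.
At extent ξ: n_Q = 1 − X; n_M = 2X.
n_T = Σnᵢ = 1 + X.
Mole fractions y_i = n_i/n_T; K = p_M^2 / (p_Q) with p_i = y_i·P.
This yields a degree-2 equation in X; solving on (0,1), X = 0.148.

X = 0.148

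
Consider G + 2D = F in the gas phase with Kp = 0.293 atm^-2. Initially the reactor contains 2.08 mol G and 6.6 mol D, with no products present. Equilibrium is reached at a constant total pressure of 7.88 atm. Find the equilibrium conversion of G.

Basis: 2.08 mol G initially; let X = conversion of G. Extent ξ = 2.08X.
Species balance: n_G = 2.08 − 2.08X; n_D = 6.6 − 4.16X; n_F = 2.08X.
Total moles n_T = 8.68 − 4.16X.
With p_i = (n_i/n_T)P, Kp = p_F / (p_G p_D^2).
Substituting and setting equal to 0.293 atm^-2 gives a polynomial in X; the root in (0,1) is X = 0.864.

X = 0.864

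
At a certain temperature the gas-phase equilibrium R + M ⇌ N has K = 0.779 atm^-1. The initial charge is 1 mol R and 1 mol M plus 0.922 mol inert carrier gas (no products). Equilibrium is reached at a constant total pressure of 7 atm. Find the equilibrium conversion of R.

Basis: 1 mol R initially; let X = conversion of R. Extent ξ = X.
Moles: n_R = 1 − X; n_M = 1 − X; n_N = X; n_I = 0.922 (inert).
Total moles n_T = 2.92 − X.
Mole fractions y_i = n_i/n_T; K = p_N / (p_R p_M) with p_i = y_i·P.
This yields a degree-2 equation in X; solving on (0,1), X = 0.521.

X = 0.521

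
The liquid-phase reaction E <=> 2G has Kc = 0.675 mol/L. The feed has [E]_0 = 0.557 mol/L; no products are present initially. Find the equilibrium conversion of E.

Let X = conversion of E; extent ξ = 0.557·X mol/L.
Concentrations: [E] = 0.557 − 0.557X; [G] = 1.11X.
Kc = [G]^2 / ([E]).
Solving Kc = 0.675 for X ∈ (0,1): X = 0.419.

X = 0.419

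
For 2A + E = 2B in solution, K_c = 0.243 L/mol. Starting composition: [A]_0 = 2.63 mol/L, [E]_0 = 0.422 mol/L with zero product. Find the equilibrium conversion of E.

X = 0.551

Let X = conversion of E; extent ξ = 0.422·X mol/L.
Concentrations: [A] = 2.63 − 0.844X; [E] = 0.422 − 0.422X; [B] = 0.844X.
K_c = [B]^2 / ([A]^2 [E]).
Setting equal to 0.243 and solving for X on (0,1) gives X = 0.551.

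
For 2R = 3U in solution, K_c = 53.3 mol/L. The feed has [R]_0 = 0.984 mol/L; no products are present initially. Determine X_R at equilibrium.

X = 0.816

Let X = conversion of R; extent ξ = 0.984X/2 mol/L.
Concentrations: [R] = 0.984 − 0.984X; [U] = 1.48X.
K_c = [U]^3 / ([R]^2).
Solving K_c = 53.3 for X ∈ (0,1): X = 0.816.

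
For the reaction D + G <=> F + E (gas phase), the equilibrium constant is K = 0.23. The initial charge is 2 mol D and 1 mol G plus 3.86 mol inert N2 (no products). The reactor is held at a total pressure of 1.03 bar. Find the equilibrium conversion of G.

Basis: 1 mol G initially; let X = conversion of G. Extent ξ = X.
Mole table: n_D = 2 − X; n_G = 1 − X; n_F = X; n_E = X; n_I = 3.86 (inert).
Total moles n_T = 6.86 (Δν = 0, constant).
Mole fractions y_i = n_i/n_T; K = p_F p_E / (p_D p_G) with p_i = y_i·P.
Equating to 0.23 and solving on 0 < X < 1: X = 0.445.

X = 0.445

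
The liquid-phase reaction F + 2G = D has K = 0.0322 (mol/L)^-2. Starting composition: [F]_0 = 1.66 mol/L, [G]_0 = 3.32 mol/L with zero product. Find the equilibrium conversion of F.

X = 0.189

Let X = conversion of F; extent ξ = 1.66·X mol/L.
Concentrations: [F] = 1.66 − 1.66X; [G] = 3.32 − 3.32X; [D] = 1.66X.
K = [D] / ([F] [G]^2).
Solving K = 0.0322 for X ∈ (0,1): X = 0.189.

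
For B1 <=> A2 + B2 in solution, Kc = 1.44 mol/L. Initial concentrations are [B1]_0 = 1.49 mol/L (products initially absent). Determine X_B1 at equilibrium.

X = 0.612

Let X = conversion of B1; extent ξ = 1.49·X mol/L.
Concentrations: [B1] = 1.49 − 1.49X; [A2] = 1.49X; [B2] = 1.49X.
Kc = [A2] [B2] / ([B1]).
Equating to 1.44 mol/L: the physical root is X = 0.612.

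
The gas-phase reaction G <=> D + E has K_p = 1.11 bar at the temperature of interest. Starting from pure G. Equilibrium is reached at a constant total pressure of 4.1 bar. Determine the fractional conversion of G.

X = 0.462

Basis: 1 mol G initially; let X = conversion of G. Extent ξ = X.
Moles: n_G = 1 − X; n_D = X; n_E = X.
n_T = Σnᵢ = 1 + X.
Mole fractions y_i = n_i/n_T; K_p = p_D p_E / (p_G) with p_i = y_i·P.
Setting this equal to 1.11 bar and taking the physical root (0 < X < 1) gives X = 0.462.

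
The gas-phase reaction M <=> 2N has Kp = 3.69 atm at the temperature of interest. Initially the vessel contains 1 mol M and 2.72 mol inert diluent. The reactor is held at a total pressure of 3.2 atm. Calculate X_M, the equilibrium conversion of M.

Basis: 1 mol M initially; let X = conversion of M. Extent ξ = X.
Moles: n_M = 1 − X; n_N = 2X; n_I = 2.72 (inert).
Summing: n_T = 3.72 + X.
y_i = n_i/n_T, p_i = y_i·P. Kp = p_N^2 / (p_M).
Setting this equal to 3.69 atm and taking the physical root (0 < X < 1) gives X = 0.657.

X = 0.657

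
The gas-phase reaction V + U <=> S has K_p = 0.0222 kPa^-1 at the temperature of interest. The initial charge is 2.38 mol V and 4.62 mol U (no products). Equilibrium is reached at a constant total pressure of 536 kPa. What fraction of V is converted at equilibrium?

X = 0.861

Let X = conversion of V (basis 2.38 mol V); extent of reaction ξ = 2.38X.
Mole table: n_V = 2.38 − 2.38X; n_U = 4.62 − 2.38X; n_S = 2.38X.
Summing: n_T = 7 − 2.38X.
y_i = n_i/n_T, p_i = y_i·P. K_p = p_S / (p_V p_U).
Equating to 0.0222 kPa^-1 and solving on 0 < X < 1: X = 0.861.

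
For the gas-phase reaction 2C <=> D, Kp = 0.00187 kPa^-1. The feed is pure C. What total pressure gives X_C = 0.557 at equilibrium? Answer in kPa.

P = 548 kPa

Take 1 mol C as basis and let X be its fractional conversion, so ξ = 0.5X.
At extent ξ: n_C = 1 − X; n_D = 0.5X.
Total moles n_T = 1 − 0.5X.
Kp = p_D / (p_C^2) with p_i = (n_i/n_T)·P.
At X = 0.557: the mole-fraction product g(X) = Π y_i^ν_i = 1.024. Since Kp = g(X)·P^{-1}, P = (g/Kp)^(1/1) = (1.024/0.00187)^(1/1) = 548 kPa.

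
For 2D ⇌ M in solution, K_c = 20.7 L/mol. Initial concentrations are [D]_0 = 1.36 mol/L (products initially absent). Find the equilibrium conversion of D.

X = 0.875

Let X = conversion of D; extent ξ = 1.36X/2 mol/L.
Concentrations: [D] = 1.36 − 1.36X; [M] = 0.68X.
K_c = [M] / ([D]^2).
Solving K_c = 20.7 for X ∈ (0,1): X = 0.875.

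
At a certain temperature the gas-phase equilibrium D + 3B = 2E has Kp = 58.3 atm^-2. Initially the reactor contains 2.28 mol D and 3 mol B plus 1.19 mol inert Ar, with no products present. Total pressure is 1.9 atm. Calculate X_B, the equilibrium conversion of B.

Take 3 mol B as basis and let X be its fractional conversion, so ξ = X.
Species balance: n_D = 2.28 − X; n_B = 3 − 3X; n_E = 2X; n_I = 1.19 (inert).
Summing: n_T = 6.47 − 2X.
y_i = n_i/n_T, p_i = y_i·P. Kp = p_E^2 / (p_D p_B^3).
Setting this equal to 58.3 atm^-2 and taking the physical root (0 < X < 1) gives X = 0.806.

X = 0.806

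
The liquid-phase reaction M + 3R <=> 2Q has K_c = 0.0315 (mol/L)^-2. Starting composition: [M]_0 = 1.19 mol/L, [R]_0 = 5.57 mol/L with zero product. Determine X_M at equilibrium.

X = 0.463

Let X = conversion of M; extent ξ = 1.19·X mol/L.
Concentrations: [M] = 1.19 − 1.19X; [R] = 5.57 − 3.57X; [Q] = 2.38X.
K_c = [Q]^2 / ([M] [R]^3).
This equals 0.0315 at X = 0.463 (the root in 0 < X < 1).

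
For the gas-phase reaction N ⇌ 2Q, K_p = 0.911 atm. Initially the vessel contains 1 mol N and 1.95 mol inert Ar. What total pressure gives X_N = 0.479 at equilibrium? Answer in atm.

Take 1 mol N as basis and let X be its fractional conversion, so ξ = X.
At extent ξ: n_N = 1 − X; n_Q = 2X; n_I = 1.95 (inert).
Summing: n_T = 2.95 + X.
K_p = p_Q^2 / (p_N) with p_i = (n_i/n_T)·P.
At X = 0.479: the mole-fraction product g(X) = Π y_i^ν_i = 0.5137. Since K_p = g(X)·P^{1}, P = (K_p/g)^(1/1) = (0.911/0.5137)^(1/1) = 1.77 atm.

P = 1.77 atm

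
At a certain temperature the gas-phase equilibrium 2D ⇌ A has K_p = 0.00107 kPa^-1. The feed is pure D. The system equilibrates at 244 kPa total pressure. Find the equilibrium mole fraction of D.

y_D = 0.823

Take 1 mol D as basis and let X be its fractional conversion, so ξ = 0.5X.
At extent ξ: n_D = 1 − X; n_A = 0.5X.
Summing: n_T = 1 − 0.5X.
With p_i = (n_i/n_T)P, K_p = p_A / (p_D^2).
This yields a degree-2 equation in X; solving on (0,1), X = 0.301.
Then n_D = 0.699, n_T = 0.85, so y_D = 0.823.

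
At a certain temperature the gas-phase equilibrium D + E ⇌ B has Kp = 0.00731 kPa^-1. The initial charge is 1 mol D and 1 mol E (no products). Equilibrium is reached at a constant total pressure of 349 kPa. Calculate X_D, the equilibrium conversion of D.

X = 0.469

Take 1 mol D as basis and let X be its fractional conversion, so ξ = X.
Mole table: n_D = 1 − X; n_E = 1 − X; n_B = X.
Summing: n_T = 2 − X.
y_i = n_i/n_T, p_i = y_i·P. Kp = p_B / (p_D p_E).
Substituting and setting equal to 0.00731 kPa^-1 gives a polynomial in X; the root in (0,1) is X = 0.469.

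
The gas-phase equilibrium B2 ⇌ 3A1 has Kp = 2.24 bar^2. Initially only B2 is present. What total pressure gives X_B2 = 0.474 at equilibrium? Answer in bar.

Basis: 1 mol B2 initially; let X = conversion of B2. Extent ξ = X.
At extent ξ: n_B2 = 1 − X; n_A1 = 3X.
n_T = Σnᵢ = 1 + 2X.
Kp = p_A1^3 / (p_B2) with p_i = (n_i/n_T)·P.
At X = 0.474: the mole-fraction product g(X) = Π y_i^ν_i = 1.441. Since Kp = g(X)·P^{2}, P = (Kp/g)^(1/2) = (2.24/1.441)^(1/2) = 1.25 bar.

P = 1.25 bar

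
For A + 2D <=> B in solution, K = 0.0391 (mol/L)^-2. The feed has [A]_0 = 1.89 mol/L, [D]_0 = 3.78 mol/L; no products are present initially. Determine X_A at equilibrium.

X = 0.243

Let X = conversion of A; extent ξ = 1.89·X mol/L.
Concentrations: [A] = 1.89 − 1.89X; [D] = 3.78 − 3.78X; [B] = 1.89X.
K = [B] / ([A] [D]^2).
Equating to 0.0391 (mol/L)^-2: the physical root is X = 0.243.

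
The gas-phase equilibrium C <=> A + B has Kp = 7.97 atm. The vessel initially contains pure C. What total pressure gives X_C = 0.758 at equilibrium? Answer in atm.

Basis: 1 mol C initially; let X = conversion of C. Extent ξ = X.
At extent ξ: n_C = 1 − X; n_A = X; n_B = X.
Summing: n_T = 1 + X.
Kp = p_A p_B / (p_C) with p_i = (n_i/n_T)·P.
At X = 0.758: the mole-fraction product g(X) = Π y_i^ν_i = 1.351. Since Kp = g(X)·P^{1}, P = (Kp/g)^(1/1) = (7.97/1.351)^(1/1) = 5.9 atm.

P = 5.9 atm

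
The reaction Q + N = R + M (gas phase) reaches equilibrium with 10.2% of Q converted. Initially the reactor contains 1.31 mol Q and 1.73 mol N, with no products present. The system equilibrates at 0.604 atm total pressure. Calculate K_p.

K_p = 0.00951

Basis: 1.31 mol Q initially; let X = conversion of Q. Extent ξ = 1.31X.
Species balance: n_Q = 1.31 − 1.31X; n_N = 1.73 − 1.31X; n_R = 1.31X; n_M = 1.31X.
Since Δν = 0, n_T = 3.04 throughout.
At X = 0.102: n_Q = 1.18, n_N = 1.6, n_R = 0.134, n_M = 0.134, n_T = 3.04.
p_i = (n_i/n_T)·P. K_p = p_R p_M / (p_Q p_N) = 0.00951.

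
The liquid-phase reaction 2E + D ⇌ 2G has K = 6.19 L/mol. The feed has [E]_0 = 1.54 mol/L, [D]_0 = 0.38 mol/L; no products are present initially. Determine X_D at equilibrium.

X = 0.811

Let X = conversion of D; extent ξ = 0.38·X mol/L.
Concentrations: [E] = 1.54 − 0.76X; [D] = 0.38 − 0.38X; [G] = 0.76X.
K = [G]^2 / ([E]^2 [D]).
Equating to 6.19 L/mol: the physical root is X = 0.811.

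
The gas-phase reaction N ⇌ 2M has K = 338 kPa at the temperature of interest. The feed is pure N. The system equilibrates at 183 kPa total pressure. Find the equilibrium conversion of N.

Take 1 mol N as basis and let X be its fractional conversion, so ξ = X.
Species balance: n_N = 1 − X; n_M = 2X.
Summing: n_T = 1 + X.
With p_i = (n_i/n_T)P, K = p_M^2 / (p_N).
Setting this equal to 338 kPa and taking the physical root (0 < X < 1) gives X = 0.562.

X = 0.562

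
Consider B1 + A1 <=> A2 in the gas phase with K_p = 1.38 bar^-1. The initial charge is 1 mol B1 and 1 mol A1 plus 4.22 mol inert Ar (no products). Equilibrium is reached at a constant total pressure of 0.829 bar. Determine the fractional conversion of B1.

Take 1 mol B1 as basis and let X be its fractional conversion, so ξ = X.
Moles: n_B1 = 1 − X; n_A1 = 1 − X; n_A2 = X; n_I = 4.22 (inert).
n_T = Σnᵢ = 6.22 − X.
With p_i = (n_i/n_T)P, K_p = p_A2 / (p_B1 p_A1).
Substituting and setting equal to 1.38 bar^-1 gives a polynomial in X; the root in (0,1) is X = 0.139.

X = 0.139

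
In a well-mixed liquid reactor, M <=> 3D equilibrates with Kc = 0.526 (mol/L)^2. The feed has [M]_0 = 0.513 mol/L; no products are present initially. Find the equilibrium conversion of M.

X = 0.362

Let X = conversion of M; extent ξ = 0.513·X mol/L.
Concentrations: [M] = 0.513 − 0.513X; [D] = 1.54X.
Kc = [D]^3 / ([M]).
Solving Kc = 0.526 for X ∈ (0,1): X = 0.362.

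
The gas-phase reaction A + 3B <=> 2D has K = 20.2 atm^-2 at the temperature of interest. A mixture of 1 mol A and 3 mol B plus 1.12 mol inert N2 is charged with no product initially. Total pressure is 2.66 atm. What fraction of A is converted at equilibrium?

Basis: 1 mol A initially; let X = conversion of A. Extent ξ = X.
Moles: n_A = 1 − X; n_B = 3 − 3X; n_D = 2X; n_I = 1.12 (inert).
Summing: n_T = 5.12 − 2X.
Mole fractions y_i = n_i/n_T; K = p_D^2 / (p_A p_B^3) with p_i = y_i·P.
Substituting and setting equal to 20.2 atm^-2 gives a polynomial in X; the root in (0,1) is X = 0.709.

X = 0.709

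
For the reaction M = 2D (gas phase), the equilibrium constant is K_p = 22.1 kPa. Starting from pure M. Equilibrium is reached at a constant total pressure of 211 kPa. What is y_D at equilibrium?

Take 1 mol M as basis and let X be its fractional conversion, so ξ = X.
At extent ξ: n_M = 1 − X; n_D = 2X.
Total moles n_T = 1 + X.
With p_i = (n_i/n_T)P, K_p = p_D^2 / (p_M).
Substituting and setting equal to 22.1 kPa gives a polynomial in X; the root in (0,1) is X = 0.160.
Then n_D = 0.319, n_T = 1.16, so y_D = 0.275.

y_D = 0.275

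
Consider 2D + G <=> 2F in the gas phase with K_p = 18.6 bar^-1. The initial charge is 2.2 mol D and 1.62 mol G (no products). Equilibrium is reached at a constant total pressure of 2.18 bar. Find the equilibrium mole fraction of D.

Take 2.2 mol D as basis and let X be its fractional conversion, so ξ = 1.1X.
Moles: n_D = 2.2 − 2.2X; n_G = 1.62 − 1.1X; n_F = 2.2X.
Total moles n_T = 3.82 − 1.1X.
Mole fractions y_i = n_i/n_T; K_p = p_F^2 / (p_D^2 p_G) with p_i = y_i·P.
Substituting and setting equal to 18.6 bar^-1 gives a polynomial in X; the root in (0,1) is X = 0.765.
Then n_D = 0.517, n_T = 2.98, so y_D = 0.174.

y_D = 0.174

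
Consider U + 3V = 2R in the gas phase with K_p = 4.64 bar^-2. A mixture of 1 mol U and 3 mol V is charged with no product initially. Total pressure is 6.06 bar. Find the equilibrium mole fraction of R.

Take 1 mol U as basis and let X be its fractional conversion, so ξ = X.
Species balance: n_U = 1 − X; n_V = 3 − 3X; n_R = 2X.
n_T = Σnᵢ = 4 − 2X.
With p_i = (n_i/n_T)P, K_p = p_R^2 / (p_U p_V^3).
This yields a degree-4 equation in X; solving on (0,1), X = 0.764.
Then n_R = 1.53, n_T = 2.47, so y_R = 0.618.

y_R = 0.618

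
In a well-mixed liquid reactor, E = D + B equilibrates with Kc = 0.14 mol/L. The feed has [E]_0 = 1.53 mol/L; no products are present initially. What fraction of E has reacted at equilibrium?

Let X = conversion of E; extent ξ = 1.53·X mol/L.
Concentrations: [E] = 1.53 − 1.53X; [D] = 1.53X; [B] = 1.53X.
Kc = [D] [B] / ([E]).
Equating to 0.14 mol/L: the physical root is X = 0.260.

X = 0.260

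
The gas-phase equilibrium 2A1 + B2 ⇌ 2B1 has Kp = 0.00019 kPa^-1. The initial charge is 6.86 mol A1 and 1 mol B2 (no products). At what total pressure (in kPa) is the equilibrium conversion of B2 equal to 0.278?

Take 1 mol B2 as basis and let X be its fractional conversion, so ξ = X.
Moles: n_A1 = 6.86 − 2X; n_B2 = 1 − X; n_B1 = 2X.
n_T = Σnᵢ = 7.86 − X.
Kp = p_B1^2 / (p_A1^2 p_B2) with p_i = (n_i/n_T)·P.
At X = 0.278: the mole-fraction product g(X) = Π y_i^ν_i = 0.08169. Since Kp = g(X)·P^{-1}, P = (g/Kp)^(1/1) = (0.08169/0.00019)^(1/1) = 430 kPa.

P = 430 kPa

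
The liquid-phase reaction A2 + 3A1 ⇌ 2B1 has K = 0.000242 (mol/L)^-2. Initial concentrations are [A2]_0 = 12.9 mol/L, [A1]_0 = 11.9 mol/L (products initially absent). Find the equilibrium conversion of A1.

X = 0.200

Let X = conversion of A1; extent ξ = 11.9X/3 mol/L.
Concentrations: [A2] = 12.9 − 3.97X; [A1] = 11.9 − 11.9X; [B1] = 7.93X.
K = [B1]^2 / ([A2] [A1]^3).
Solving K = 0.000242 for X ∈ (0,1): X = 0.200.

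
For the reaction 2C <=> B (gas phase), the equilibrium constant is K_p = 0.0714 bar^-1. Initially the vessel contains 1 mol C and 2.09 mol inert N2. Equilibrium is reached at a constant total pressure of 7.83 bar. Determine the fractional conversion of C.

X = 0.225

Take 1 mol C as basis and let X be its fractional conversion, so ξ = 0.5X.
Mole table: n_C = 1 − X; n_B = 0.5X; n_I = 2.09 (inert).
n_T = Σnᵢ = 3.09 − 0.5X.
Mole fractions y_i = n_i/n_T; K_p = p_B / (p_C^2) with p_i = y_i·P.
Setting this equal to 0.0714 bar^-1 and taking the physical root (0 < X < 1) gives X = 0.225.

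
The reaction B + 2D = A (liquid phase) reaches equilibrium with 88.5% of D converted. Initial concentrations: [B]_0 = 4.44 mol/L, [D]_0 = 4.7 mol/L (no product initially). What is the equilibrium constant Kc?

Let X = conversion of D.
Concentrations: [B] = 4.44 − 2.35X; [D] = 4.7 − 4.7X; [A] = 2.35X.
At X = 0.885: [B] = 2.36, [D] = 0.54, [A] = 2.08.
Kc = [A] / ([B] [D]^2) = 3.02 (mol/L)^-2.

Kc = 3.02 (mol/L)^-2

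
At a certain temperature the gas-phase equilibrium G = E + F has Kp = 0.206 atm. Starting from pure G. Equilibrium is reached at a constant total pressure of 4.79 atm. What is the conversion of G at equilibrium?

Let X = conversion of G (basis 1 mol G); extent of reaction ξ = X.
Moles: n_G = 1 − X; n_E = X; n_F = X.
Total moles n_T = 1 + X.
With p_i = (n_i/n_T)P, Kp = p_E p_F / (p_G).
Equating to 0.206 atm and solving on 0 < X < 1: X = 0.203.

X = 0.203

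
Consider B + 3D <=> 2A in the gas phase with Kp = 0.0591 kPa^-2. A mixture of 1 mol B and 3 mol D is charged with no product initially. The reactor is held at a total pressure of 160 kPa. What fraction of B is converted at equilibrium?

Take 1 mol B as basis and let X be its fractional conversion, so ξ = X.
Moles: n_B = 1 − X; n_D = 3 − 3X; n_A = 2X.
n_T = Σnᵢ = 4 − 2X.
With p_i = (n_i/n_T)P, Kp = p_A^2 / (p_B p_D^3).
Setting this equal to 0.0591 kPa^-2 and taking the physical root (0 < X < 1) gives X = 0.861.

X = 0.861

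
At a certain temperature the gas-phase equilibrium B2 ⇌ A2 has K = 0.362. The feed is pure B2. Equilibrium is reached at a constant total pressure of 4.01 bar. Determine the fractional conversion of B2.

X = 0.266

Take 1 mol B2 as basis and let X be its fractional conversion, so ξ = X.
Mole table: n_B2 = 1 − X; n_A2 = X.
Total moles n_T = 1 (Δν = 0, constant).
Mole fractions y_i = n_i/n_T; K = p_A2 / (p_B2) with p_i = y_i·P.
Setting this equal to 0.362 and taking the physical root (0 < X < 1) gives X = 0.266.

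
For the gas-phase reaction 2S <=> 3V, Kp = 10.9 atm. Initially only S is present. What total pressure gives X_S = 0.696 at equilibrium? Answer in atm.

P = 1.19 atm

Let X = conversion of S (basis 1 mol S); extent of reaction ξ = 0.5X.
Mole table: n_S = 1 − X; n_V = 1.5X.
n_T = Σnᵢ = 1 + 0.5X.
Kp = p_V^3 / (p_S^2) with p_i = (n_i/n_T)·P.
At X = 0.696: the mole-fraction product g(X) = Π y_i^ν_i = 9.134. Since Kp = g(X)·P^{1}, P = (Kp/g)^(1/1) = (10.9/9.134)^(1/1) = 1.19 atm.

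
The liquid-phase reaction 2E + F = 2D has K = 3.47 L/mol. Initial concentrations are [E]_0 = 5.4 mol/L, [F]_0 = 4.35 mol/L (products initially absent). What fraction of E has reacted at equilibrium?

Let X = conversion of E; extent ξ = 5.4X/2 mol/L.
Concentrations: [E] = 5.4 − 5.4X; [F] = 4.35 − 2.7X; [D] = 5.4X.
K = [D]^2 / ([E]^2 [F]).
Solving K = 3.47 for X ∈ (0,1): X = 0.741.

X = 0.741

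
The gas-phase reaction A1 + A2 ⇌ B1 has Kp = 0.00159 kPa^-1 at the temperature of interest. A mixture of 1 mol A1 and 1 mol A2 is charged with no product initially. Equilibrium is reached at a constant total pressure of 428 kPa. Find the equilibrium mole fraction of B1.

Basis: 1 mol A1 initially; let X = conversion of A1. Extent ξ = X.
Moles: n_A1 = 1 − X; n_A2 = 1 − X; n_B1 = X.
Summing: n_T = 2 − X.
y_i = n_i/n_T, p_i = y_i·P. Kp = p_B1 / (p_A1 p_A2).
This yields a degree-2 equation in X; solving on (0,1), X = 0.229.
Then n_B1 = 0.229, n_T = 1.77, so y_B1 = 0.129.

y_B1 = 0.129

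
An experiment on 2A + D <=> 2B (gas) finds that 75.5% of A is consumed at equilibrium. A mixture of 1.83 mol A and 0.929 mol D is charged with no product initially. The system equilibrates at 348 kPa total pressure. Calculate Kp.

Kp = 0.237 kPa^-1

Basis: 1.83 mol A initially; let X = conversion of A. Extent ξ = 0.915X.
At extent ξ: n_A = 1.83 − 1.83X; n_D = 0.929 − 0.915X; n_B = 1.83X.
Summing: n_T = 2.76 − 0.915X.
At X = 0.755: n_A = 0.448, n_D = 0.238, n_B = 1.38, n_T = 2.07.
p_i = (n_i/n_T)·P. Kp = p_B^2 / (p_A^2 p_D) = 0.237 kPa^-1.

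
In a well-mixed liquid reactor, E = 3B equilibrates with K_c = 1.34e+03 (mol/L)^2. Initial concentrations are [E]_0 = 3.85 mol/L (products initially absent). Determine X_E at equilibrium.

Let X = conversion of E; extent ξ = 3.85·X mol/L.
Concentrations: [E] = 3.85 − 3.85X; [B] = 11.6X.
K_c = [B]^3 / ([E]).
Equating to 1.34e+03 (mol/L)^2: the physical root is X = 0.830.

X = 0.830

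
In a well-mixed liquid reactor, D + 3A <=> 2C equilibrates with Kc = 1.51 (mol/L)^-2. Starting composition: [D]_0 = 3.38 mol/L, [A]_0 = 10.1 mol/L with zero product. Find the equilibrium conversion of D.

Let X = conversion of D; extent ξ = 3.38·X mol/L.
Concentrations: [D] = 3.38 − 3.38X; [A] = 10.1 − 10.1X; [C] = 6.76X.
Kc = [C]^2 / ([D] [A]^3).
Setting equal to 1.51 and solving for X on (0,1) gives X = 0.736.

X = 0.736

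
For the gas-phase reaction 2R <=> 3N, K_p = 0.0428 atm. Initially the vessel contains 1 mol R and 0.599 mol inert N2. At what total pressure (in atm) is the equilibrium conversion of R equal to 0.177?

Basis: 1 mol R initially; let X = conversion of R. Extent ξ = 0.5X.
Mole table: n_R = 1 − X; n_N = 1.5X; n_I = 0.599 (inert).
Summing: n_T = 1.6 + 0.5X.
K_p = p_N^3 / (p_R^2) with p_i = (n_i/n_T)·P.
At X = 0.177: the mole-fraction product g(X) = Π y_i^ν_i = 0.01637. Since K_p = g(X)·P^{1}, P = (K_p/g)^(1/1) = (0.0428/0.01637)^(1/1) = 2.61 atm.

P = 2.61 atm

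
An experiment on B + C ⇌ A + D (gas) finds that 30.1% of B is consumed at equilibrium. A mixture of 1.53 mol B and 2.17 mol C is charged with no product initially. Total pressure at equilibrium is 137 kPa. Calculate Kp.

Kp = 0.116

Take 1.53 mol B as basis and let X be its fractional conversion, so ξ = 1.53X.
Species balance: n_B = 1.53 − 1.53X; n_C = 2.17 − 1.53X; n_A = 1.53X; n_D = 1.53X.
Total moles n_T = 3.7 (Δν = 0, constant).
At X = 0.301: n_B = 1.07, n_C = 1.71, n_A = 0.461, n_D = 0.461, n_T = 3.7.
p_i = (n_i/n_T)·P. Kp = p_A p_D / (p_B p_C) = 0.116.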